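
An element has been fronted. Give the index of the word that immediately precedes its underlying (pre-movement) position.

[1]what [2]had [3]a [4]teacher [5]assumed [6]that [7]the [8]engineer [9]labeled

The displaced element is "what" (word 1).
It is linked across 1 clause boundary (that).
It functions as the direct object of "labeled", so the gap sits immediately after word 9 ("labeled").
Base order: A teacher had assumed that the engineer labeled what.

9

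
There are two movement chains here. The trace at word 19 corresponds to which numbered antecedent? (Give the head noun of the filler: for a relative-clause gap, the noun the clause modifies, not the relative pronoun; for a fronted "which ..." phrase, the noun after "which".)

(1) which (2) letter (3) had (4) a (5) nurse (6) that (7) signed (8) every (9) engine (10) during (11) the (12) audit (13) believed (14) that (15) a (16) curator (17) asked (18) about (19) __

The marked gap is the object of the preposition "about" of "asked".
Its filler is the fronted wh-phrase "which letter", at word 2.
(The other dependency links word 5 to a gap after word 6.)

2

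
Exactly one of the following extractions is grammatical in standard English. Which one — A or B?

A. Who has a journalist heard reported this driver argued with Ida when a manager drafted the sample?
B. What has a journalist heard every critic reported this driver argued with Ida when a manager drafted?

In B, the wh-phrase is extracted from inside an adjunct island (introduced by "when"), which blocks movement.
In A, the extraction path crosses only that-complement boundaries, which are transparent.
So A is grammatical.

A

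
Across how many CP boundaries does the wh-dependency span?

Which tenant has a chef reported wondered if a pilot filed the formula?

1

"which tenant" is extracted from the subject of "wondered".
Boundaries crossed, outermost first: [Ø] — 1 in total.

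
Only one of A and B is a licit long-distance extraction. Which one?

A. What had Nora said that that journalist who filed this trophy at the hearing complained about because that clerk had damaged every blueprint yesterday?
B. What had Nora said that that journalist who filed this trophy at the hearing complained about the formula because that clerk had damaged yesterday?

In B, the wh-phrase is extracted from inside an adjunct island (introduced by "because"), which blocks movement.
In A, the extraction path crosses only that-complement boundaries, which are transparent.
So A is grammatical.

A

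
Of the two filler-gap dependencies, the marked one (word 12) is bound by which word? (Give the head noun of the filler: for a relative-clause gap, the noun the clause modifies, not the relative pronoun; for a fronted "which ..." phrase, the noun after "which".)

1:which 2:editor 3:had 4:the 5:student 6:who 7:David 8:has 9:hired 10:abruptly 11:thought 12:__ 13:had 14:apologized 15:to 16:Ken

The marked gap is the subject of "apologized".
Its filler is the fronted wh-phrase "which editor", at word 2.
(The other dependency links word 5 to a gap after word 9.)

2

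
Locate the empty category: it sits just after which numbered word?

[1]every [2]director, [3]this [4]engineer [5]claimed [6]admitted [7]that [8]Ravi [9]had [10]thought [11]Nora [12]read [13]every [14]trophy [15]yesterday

5

The displaced element is "every director" (word 2).
It is linked across 1 clause boundary (Ø).
It functions as the subject of "admitted", so the gap sits immediately after word 5 ("claimed").
Base order: This engineer claimed every director admitted that Ravi had thought Nora read every trophy yesterday.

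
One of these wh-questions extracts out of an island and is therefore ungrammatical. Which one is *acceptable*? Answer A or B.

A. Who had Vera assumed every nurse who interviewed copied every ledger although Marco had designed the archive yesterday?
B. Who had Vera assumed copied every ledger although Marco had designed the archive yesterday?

B

In A, the wh-phrase is extracted from inside a complex-NP island (relative clause) (introduced by "who"), which blocks movement.
In B, the extraction path crosses only that-complement boundaries, which are transparent.
So B is grammatical.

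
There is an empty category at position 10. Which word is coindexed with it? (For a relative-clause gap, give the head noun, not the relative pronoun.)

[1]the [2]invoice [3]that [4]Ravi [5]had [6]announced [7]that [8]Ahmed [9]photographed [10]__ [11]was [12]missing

The gap at 10 is the object of "photographed", inside a relative clause.
The relative pronoun is "that" (word 3); it is bound by the head noun immediately before it.
Its filler is the head noun "invoice", at word 2.

2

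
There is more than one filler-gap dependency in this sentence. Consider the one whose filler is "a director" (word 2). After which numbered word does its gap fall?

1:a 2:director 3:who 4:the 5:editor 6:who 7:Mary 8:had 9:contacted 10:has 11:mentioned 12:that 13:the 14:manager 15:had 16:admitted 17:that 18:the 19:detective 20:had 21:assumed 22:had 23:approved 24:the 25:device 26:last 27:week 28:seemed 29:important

21

The displaced element is "a director" (word 2).
It is linked across 3 clause boundaries (that → that → Ø).
It functions as the subject of "approved", so the gap sits immediately after word 21 ("assumed").
Base order: The editor who Mary had contacted has mentioned that the manager had admitted that the detective had assumed that a director had approved the device last week.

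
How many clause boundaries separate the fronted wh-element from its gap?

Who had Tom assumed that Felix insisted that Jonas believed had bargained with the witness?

"who" is extracted from the subject of "bargained".
Boundaries crossed, outermost first: [that], [that], [Ø] — 3 in total.

3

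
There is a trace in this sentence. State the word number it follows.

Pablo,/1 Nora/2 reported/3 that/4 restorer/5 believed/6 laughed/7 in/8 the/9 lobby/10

6

The displaced element is "Pablo" (word 1).
It is linked across 2 clause boundaries (Ø → Ø).
It functions as the subject of "laughed", so the gap sits immediately after word 6 ("believed").
Base order: Nora reported that restorer believed Pablo laughed in the lobby.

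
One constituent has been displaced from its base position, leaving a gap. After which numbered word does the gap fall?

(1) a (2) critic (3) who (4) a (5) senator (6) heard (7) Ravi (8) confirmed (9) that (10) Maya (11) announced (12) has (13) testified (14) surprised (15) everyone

The displaced element is "a critic" (word 2).
It is linked across 3 clause boundaries (Ø → that → Ø).
It functions as the subject of "testified", so the gap sits immediately after word 11 ("announced").
Base order: A senator heard Ravi confirmed that Maya announced that a critic has testified.

11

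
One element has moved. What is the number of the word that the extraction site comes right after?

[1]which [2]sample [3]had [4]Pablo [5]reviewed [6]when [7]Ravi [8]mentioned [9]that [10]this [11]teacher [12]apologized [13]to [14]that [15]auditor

5

The displaced element is "which sample" (word 2).
It functions as the direct object of "reviewed", so the gap sits immediately after word 5 ("reviewed").
Base order: Pablo had reviewed which sample when Ravi mentioned that this teacher apologized to that auditor.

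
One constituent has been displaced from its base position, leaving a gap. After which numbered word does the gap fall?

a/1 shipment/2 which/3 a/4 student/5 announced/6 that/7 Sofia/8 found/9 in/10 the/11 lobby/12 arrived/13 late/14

The displaced element is "a shipment" (word 2).
It is linked across 1 clause boundary (that).
It functions as the direct object of "found", so the gap sits immediately after word 9 ("found").
Base order: A student announced that Sofia found a shipment in the lobby.

9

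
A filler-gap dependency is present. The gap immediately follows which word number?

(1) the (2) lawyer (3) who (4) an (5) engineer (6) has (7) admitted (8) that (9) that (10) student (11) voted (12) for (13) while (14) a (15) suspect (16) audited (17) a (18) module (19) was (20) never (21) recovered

12

The displaced element is "the lawyer" (word 2).
It is linked across 1 clause boundary (that).
It functions as the object of the preposition "for" of "voted", so the gap sits immediately after word 12 ("for").
Base order: An engineer has admitted that that student voted for the lawyer while a suspect audited a module.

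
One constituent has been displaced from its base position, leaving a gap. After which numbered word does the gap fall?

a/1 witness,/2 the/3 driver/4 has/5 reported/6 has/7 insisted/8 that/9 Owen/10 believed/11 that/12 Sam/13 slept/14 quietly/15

6

The displaced element is "a witness" (word 2).
It is linked across 1 clause boundary (Ø).
It functions as the subject of "insisted", so the gap sits immediately after word 6 ("reported").
Base order: The driver has reported a witness has insisted that Owen believed that Sam slept quietly.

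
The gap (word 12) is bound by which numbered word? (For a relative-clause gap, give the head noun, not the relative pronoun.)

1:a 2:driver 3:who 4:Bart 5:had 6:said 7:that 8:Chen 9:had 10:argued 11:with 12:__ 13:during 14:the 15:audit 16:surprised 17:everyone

The gap at 12 is the prepositional object of "argued", inside a relative clause.
The relative pronoun is "who" (word 3); it is bound by the head noun immediately before it.
Its filler is the head noun "driver", at word 2.

2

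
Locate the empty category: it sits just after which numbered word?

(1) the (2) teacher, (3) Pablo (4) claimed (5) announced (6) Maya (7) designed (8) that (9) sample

4

The displaced element is "the teacher" (word 2).
It is linked across 1 clause boundary (Ø).
It functions as the subject of "announced", so the gap sits immediately after word 4 ("claimed").
Base order: Pablo claimed the teacher announced Maya designed that sample.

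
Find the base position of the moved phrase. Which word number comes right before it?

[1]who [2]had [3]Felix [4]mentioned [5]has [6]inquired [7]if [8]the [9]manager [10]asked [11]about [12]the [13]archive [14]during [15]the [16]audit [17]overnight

4

The displaced element is "who" (word 1).
It is linked across 1 clause boundary (Ø).
It functions as the subject of "inquired", so the gap sits immediately after word 4 ("mentioned").
Base order: Felix had mentioned that who has inquired if the manager asked about the archive during the audit overnight.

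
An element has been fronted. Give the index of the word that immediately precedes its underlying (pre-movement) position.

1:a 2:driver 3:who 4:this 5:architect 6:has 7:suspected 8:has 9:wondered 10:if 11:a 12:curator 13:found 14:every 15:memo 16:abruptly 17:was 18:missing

The displaced element is "a driver" (word 2).
It is linked across 1 clause boundary (Ø).
It functions as the subject of "wondered", so the gap sits immediately after word 7 ("suspected").
Base order: This architect has suspected a driver has wondered if a curator found every memo abruptly.

7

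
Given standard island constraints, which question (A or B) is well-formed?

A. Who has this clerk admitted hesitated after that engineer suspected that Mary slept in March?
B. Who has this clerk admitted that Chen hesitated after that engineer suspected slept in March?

A

In B, the wh-phrase is extracted from inside an adjunct island (introduced by "after"), which blocks movement.
In A, the extraction path crosses only that-complement boundaries, which are transparent.
So A is grammatical.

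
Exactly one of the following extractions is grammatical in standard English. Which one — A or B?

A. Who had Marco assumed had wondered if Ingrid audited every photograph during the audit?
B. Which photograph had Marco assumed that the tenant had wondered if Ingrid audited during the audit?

In B, the wh-phrase is extracted from inside a wh-island (introduced by "if"), which blocks movement.
In A, the extraction path crosses only that-complement boundaries, which are transparent.
So A is grammatical.

A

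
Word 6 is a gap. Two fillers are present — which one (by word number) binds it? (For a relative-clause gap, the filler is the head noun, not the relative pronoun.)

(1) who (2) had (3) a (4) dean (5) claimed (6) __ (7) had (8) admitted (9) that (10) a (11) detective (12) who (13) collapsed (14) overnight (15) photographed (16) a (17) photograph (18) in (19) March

The marked gap is the subject of "admitted".
Its filler is the fronted wh-phrase "who", at word 1.
(The other dependency links word 11 to a gap after word 12.)

1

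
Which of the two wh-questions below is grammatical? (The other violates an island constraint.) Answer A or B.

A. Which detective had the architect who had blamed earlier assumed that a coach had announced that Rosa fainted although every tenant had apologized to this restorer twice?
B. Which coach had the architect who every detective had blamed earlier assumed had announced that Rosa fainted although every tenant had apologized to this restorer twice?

B

In A, the wh-phrase is extracted from inside a complex-NP island (relative clause) (introduced by "who"), which blocks movement.
In B, the extraction path crosses only that-complement boundaries, which are transparent.
So B is grammatical.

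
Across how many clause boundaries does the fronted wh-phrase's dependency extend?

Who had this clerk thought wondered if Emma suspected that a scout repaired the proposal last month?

"who" is extracted from the subject of "wondered".
Boundaries crossed, outermost first: [Ø] — 1 in total.

1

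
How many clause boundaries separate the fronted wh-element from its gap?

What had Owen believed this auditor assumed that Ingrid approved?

2

"what" is extracted from the object of "approved".
Boundaries crossed, outermost first: [Ø], [that] — 2 in total.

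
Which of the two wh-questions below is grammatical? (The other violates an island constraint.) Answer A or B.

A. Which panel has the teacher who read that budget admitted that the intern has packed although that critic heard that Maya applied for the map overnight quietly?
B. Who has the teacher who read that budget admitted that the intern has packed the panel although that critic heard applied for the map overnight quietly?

A

In B, the wh-phrase is extracted from inside an adjunct island (introduced by "although"), which blocks movement.
In A, the extraction path crosses only that-complement boundaries, which are transparent.
So A is grammatical.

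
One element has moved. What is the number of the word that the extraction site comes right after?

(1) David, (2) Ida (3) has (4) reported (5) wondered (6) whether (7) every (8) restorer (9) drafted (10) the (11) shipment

4

The displaced element is "David" (word 1).
It is linked across 1 clause boundary (Ø).
It functions as the subject of "wondered", so the gap sits immediately after word 4 ("reported").
Base order: Ida has reported that David wondered whether every restorer drafted the shipment.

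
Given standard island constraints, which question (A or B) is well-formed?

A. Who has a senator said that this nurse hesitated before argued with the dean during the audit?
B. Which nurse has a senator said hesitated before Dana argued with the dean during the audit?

In A, the wh-phrase is extracted from inside an adjunct island (introduced by "before"), which blocks movement.
In B, the extraction path crosses only that-complement boundaries, which are transparent.
So B is grammatical.

B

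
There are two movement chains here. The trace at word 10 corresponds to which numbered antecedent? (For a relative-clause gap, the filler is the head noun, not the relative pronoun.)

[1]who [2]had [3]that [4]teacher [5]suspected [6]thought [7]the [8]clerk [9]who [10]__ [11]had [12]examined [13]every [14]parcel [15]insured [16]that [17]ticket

The marked gap is inside the relative clause, the subject of "examined".
Its filler is the head noun "clerk" (via "who"), at word 8.
(The other dependency links word 1 to a gap after word 5.)

8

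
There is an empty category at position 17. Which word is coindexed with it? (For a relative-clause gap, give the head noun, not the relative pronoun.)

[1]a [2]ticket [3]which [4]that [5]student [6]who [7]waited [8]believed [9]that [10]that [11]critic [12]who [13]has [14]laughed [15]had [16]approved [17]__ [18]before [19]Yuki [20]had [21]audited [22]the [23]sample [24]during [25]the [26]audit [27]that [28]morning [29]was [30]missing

2

The gap at 17 is the object of "approved", inside a relative clause.
The relative pronoun is "which" (word 3); it is bound by the head noun immediately before it.
Its filler is the head noun "ticket", at word 2.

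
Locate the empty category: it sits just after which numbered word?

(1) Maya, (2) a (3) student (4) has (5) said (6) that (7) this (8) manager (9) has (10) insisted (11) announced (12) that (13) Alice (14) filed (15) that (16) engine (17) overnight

10

The displaced element is "Maya" (word 1).
It is linked across 2 clause boundaries (that → Ø).
It functions as the subject of "announced", so the gap sits immediately after word 10 ("insisted").
Base order: A student has said that this manager has insisted Maya announced that Alice filed that engine overnight.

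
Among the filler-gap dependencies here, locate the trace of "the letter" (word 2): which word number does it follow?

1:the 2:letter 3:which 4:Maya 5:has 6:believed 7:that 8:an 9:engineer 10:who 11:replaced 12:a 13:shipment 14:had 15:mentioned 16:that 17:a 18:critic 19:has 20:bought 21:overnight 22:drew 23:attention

20

The displaced element is "the letter" (word 2).
It is linked across 2 clause boundaries (that → that).
It functions as the direct object of "bought", so the gap sits immediately after word 20 ("bought").
Base order: Maya has believed that an engineer who replaced a shipment had mentioned that a critic has bought the letter overnight.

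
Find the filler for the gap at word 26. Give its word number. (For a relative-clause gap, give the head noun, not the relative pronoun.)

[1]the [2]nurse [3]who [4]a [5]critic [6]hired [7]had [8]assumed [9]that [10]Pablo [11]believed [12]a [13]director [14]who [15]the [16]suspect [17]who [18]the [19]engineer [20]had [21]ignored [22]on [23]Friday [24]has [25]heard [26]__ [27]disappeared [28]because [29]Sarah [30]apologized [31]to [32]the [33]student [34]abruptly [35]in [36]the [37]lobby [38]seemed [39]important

The gap at 26 is the subject of "disappeared", inside a relative clause.
The relative pronoun is "who" (word 14); it is bound by the head noun immediately before it.
Its filler is the head noun "director", at word 13.

13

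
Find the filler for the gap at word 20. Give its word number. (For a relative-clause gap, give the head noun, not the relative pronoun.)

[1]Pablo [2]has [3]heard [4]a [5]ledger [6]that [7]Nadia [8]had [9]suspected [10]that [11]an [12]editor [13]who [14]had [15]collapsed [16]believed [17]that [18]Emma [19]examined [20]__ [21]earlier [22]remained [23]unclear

The gap at 20 is the object of "examined", inside a relative clause.
The relative pronoun is "that" (word 6); it is bound by the head noun immediately before it.
Its filler is the head noun "ledger", at word 5.

5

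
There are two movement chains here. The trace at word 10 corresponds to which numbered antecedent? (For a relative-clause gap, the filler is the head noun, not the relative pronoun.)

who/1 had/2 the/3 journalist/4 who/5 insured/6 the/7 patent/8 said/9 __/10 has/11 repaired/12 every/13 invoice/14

The marked gap is the subject of "repaired".
Its filler is the fronted wh-phrase "who", at word 1.
(The other dependency links word 4 to a gap after word 5.)

1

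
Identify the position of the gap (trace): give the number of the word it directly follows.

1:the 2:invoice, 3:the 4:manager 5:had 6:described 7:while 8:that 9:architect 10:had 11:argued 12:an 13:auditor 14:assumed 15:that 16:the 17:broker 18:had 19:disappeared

The displaced element is "the invoice" (word 2).
It functions as the direct object of "described", so the gap sits immediately after word 6 ("described").
Base order: The manager had described the invoice while that architect had argued an auditor assumed that the broker had disappeared.

6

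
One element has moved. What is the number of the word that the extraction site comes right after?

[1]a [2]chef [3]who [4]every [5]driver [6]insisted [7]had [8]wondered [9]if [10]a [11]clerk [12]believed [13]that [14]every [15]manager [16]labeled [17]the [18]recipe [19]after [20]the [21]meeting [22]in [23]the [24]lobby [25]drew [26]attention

The displaced element is "a chef" (word 2).
It is linked across 1 clause boundary (Ø).
It functions as the subject of "wondered", so the gap sits immediately after word 6 ("insisted").
Base order: Every driver insisted that a chef had wondered if a clerk believed that every manager labeled the recipe after the meeting in the lobby.

6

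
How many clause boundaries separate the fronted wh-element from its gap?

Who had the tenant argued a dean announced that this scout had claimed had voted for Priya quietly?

"who" is extracted from the subject of "voted".
Boundaries crossed, outermost first: [Ø], [that], [Ø] — 3 in total.

3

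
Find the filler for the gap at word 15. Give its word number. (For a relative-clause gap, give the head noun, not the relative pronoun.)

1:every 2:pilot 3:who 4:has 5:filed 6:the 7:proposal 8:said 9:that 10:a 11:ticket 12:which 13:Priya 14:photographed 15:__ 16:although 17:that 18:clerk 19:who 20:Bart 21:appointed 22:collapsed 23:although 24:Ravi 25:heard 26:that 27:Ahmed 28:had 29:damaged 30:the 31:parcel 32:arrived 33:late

11

The gap at 15 is the object of "photographed", inside a relative clause.
The relative pronoun is "which" (word 12); it is bound by the head noun immediately before it.
Its filler is the head noun "ticket", at word 11.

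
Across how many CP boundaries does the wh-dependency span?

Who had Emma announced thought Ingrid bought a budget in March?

1

"who" is extracted from the subject of "thought".
Boundaries crossed, outermost first: [Ø] — 1 in total.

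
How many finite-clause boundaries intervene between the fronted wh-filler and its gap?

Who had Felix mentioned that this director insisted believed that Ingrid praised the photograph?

"who" is extracted from the subject of "believed".
Boundaries crossed, outermost first: [that], [Ø] — 2 in total.

2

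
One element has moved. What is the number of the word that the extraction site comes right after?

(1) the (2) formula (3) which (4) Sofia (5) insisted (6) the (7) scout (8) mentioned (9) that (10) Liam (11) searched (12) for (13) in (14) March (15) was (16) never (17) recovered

The displaced element is "the formula" (word 2).
It is linked across 2 clause boundaries (Ø → that).
It functions as the object of the preposition "for" of "searched", so the gap sits immediately after word 12 ("for").
Base order: Sofia insisted the scout mentioned that Liam searched for the formula in March.

12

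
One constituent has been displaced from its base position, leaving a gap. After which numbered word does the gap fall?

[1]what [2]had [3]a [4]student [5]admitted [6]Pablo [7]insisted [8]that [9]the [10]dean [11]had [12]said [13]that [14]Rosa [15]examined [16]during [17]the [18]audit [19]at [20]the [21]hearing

The displaced element is "what" (word 1).
It is linked across 3 clause boundaries (Ø → that → that).
It functions as the direct object of "examined", so the gap sits immediately after word 15 ("examined").
Base order: A student had admitted Pablo insisted that the dean had said that Rosa examined what during the audit at the hearing.

15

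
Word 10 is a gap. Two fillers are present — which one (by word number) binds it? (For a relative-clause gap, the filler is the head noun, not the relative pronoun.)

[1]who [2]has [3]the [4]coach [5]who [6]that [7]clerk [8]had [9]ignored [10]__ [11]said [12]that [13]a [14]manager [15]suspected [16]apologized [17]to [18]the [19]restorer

The marked gap is inside the relative clause, the direct object of "ignored".
Its filler is the head noun "coach" (via "who"), at word 4.
(The other dependency links word 1 to a gap after word 15.)

4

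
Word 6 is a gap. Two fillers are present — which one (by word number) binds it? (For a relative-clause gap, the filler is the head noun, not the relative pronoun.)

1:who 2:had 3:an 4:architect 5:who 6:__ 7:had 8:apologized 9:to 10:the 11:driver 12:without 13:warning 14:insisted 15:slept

The marked gap is inside the relative clause, the subject of "apologized".
Its filler is the head noun "architect" (via "who"), at word 4.
(The other dependency links word 1 to a gap after word 14.)

4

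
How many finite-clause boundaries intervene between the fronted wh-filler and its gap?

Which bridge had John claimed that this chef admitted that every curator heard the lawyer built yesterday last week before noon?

3

"which bridge" is extracted from the object of "built".
Boundaries crossed, outermost first: [that], [that], [Ø] — 3 in total.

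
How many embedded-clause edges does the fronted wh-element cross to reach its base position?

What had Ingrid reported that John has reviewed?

"what" is extracted from the object of "reviewed".
Boundaries crossed, outermost first: [that] — 1 in total.

1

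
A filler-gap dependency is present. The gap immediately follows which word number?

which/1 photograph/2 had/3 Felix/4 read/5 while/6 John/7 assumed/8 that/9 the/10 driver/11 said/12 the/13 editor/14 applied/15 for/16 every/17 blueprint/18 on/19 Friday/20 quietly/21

5

The displaced element is "which photograph" (word 2).
It functions as the direct object of "read", so the gap sits immediately after word 5 ("read").
Base order: Felix had read which photograph while John assumed that the driver said the editor applied for every blueprint on Friday quietly.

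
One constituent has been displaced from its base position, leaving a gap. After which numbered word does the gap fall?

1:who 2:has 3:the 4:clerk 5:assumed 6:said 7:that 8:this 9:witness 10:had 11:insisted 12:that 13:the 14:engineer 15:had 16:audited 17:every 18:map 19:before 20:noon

5

The displaced element is "who" (word 1).
It is linked across 1 clause boundary (Ø).
It functions as the subject of "said", so the gap sits immediately after word 5 ("assumed").
Base order: The clerk has assumed that who said that this witness had insisted that the engineer had audited every map before noon.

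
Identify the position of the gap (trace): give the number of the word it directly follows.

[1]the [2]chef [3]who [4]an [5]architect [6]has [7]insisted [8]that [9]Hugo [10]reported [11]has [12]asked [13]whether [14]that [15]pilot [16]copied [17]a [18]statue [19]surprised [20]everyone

The displaced element is "the chef" (word 2).
It is linked across 2 clause boundaries (that → Ø).
It functions as the subject of "asked", so the gap sits immediately after word 10 ("reported").
Base order: An architect has insisted that Hugo reported that the chef has asked whether that pilot copied a statue.

10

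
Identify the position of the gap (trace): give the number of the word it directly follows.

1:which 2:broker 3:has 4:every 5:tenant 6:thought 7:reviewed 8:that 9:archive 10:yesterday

The displaced element is "which broker" (word 2).
It is linked across 1 clause boundary (Ø).
It functions as the subject of "reviewed", so the gap sits immediately after word 6 ("thought").
Base order: Every tenant has thought that which broker reviewed that archive yesterday.

6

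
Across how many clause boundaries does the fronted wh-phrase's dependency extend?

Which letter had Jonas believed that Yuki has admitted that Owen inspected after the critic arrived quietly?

2

"which letter" is extracted from the object of "inspected".
Boundaries crossed, outermost first: [that], [that] — 2 in total.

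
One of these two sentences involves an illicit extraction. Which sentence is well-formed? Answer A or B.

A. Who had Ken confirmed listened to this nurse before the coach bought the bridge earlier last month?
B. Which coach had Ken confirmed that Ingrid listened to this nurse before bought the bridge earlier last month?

In B, the wh-phrase is extracted from inside an adjunct island (introduced by "before"), which blocks movement.
In A, the extraction path crosses only that-complement boundaries, which are transparent.
So A is grammatical.

A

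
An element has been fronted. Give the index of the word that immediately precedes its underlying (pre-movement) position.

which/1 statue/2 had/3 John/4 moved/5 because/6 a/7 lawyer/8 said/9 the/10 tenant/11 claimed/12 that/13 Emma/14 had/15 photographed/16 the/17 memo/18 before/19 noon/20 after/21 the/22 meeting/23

5

The displaced element is "which statue" (word 2).
It functions as the direct object of "moved", so the gap sits immediately after word 5 ("moved").
Base order: John had moved which statue because a lawyer said the tenant claimed that Emma had photographed the memo before noon after the meeting.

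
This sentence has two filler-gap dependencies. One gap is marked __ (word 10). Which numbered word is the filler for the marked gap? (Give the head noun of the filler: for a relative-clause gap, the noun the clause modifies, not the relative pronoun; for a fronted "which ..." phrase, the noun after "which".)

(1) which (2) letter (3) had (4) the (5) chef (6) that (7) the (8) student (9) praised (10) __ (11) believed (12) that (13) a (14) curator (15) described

The marked gap is inside the relative clause, the direct object of "praised".
Its filler is the head noun "chef" (via "that"), at word 5.
(The other dependency links word 2 to a gap after word 15.)

5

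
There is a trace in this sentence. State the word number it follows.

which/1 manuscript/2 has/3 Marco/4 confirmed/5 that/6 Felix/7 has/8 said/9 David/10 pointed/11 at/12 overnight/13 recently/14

The displaced element is "which manuscript" (word 2).
It is linked across 2 clause boundaries (that → Ø).
It functions as the object of the preposition "at" of "pointed", so the gap sits immediately after word 12 ("at").
Base order: Marco has confirmed that Felix has said David pointed at which manuscript overnight recently.

12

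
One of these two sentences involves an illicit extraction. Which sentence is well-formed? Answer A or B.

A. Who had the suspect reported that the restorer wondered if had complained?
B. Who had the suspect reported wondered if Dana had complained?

In A, the wh-phrase is extracted from inside a wh-island (introduced by "if"), which blocks movement.
In B, the extraction path crosses only that-complement boundaries, which are transparent.
So B is grammatical.

B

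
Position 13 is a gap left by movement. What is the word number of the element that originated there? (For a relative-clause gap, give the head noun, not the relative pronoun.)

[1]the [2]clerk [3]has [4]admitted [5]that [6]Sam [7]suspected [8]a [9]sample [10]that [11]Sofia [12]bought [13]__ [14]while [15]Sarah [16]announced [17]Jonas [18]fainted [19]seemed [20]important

9

The gap at 13 is the object of "bought", inside a relative clause.
The relative pronoun is "that" (word 10); it is bound by the head noun immediately before it.
Its filler is the head noun "sample", at word 9.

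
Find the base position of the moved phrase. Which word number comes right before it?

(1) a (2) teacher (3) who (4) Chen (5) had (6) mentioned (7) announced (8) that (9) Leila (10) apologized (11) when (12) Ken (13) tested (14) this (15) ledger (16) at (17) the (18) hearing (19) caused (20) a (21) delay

The displaced element is "a teacher" (word 2).
It is linked across 1 clause boundary (Ø).
It functions as the subject of "announced", so the gap sits immediately after word 6 ("mentioned").
Base order: Chen had mentioned a teacher announced that Leila apologized when Ken tested this ledger at the hearing.

6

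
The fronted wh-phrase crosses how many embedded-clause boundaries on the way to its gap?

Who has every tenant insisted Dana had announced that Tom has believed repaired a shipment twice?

"who" is extracted from the subject of "repaired".
Boundaries crossed, outermost first: [Ø], [that], [Ø] — 3 in total.

3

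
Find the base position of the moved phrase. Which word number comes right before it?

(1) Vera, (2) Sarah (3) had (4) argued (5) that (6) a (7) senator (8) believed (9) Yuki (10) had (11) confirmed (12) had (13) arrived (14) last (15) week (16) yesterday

11

The displaced element is "Vera" (word 1).
It is linked across 3 clause boundaries (that → Ø → Ø).
It functions as the subject of "arrived", so the gap sits immediately after word 11 ("confirmed").
Base order: Sarah had argued that a senator believed Yuki had confirmed that Vera had arrived last week yesterday.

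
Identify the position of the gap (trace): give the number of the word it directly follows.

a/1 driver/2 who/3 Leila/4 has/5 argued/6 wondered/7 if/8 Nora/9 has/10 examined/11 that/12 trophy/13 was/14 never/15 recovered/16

6

The displaced element is "a driver" (word 2).
It is linked across 1 clause boundary (Ø).
It functions as the subject of "wondered", so the gap sits immediately after word 6 ("argued").
Base order: Leila has argued that a driver wondered if Nora has examined that trophy.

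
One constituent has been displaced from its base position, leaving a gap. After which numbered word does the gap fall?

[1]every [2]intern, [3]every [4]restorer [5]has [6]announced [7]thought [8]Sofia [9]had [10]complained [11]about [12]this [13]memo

6

The displaced element is "every intern" (word 2).
It is linked across 1 clause boundary (Ø).
It functions as the subject of "thought", so the gap sits immediately after word 6 ("announced").
Base order: Every restorer has announced that every intern thought Sofia had complained about this memo.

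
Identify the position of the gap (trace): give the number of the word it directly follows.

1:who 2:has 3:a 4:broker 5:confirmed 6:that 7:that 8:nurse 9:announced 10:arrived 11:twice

The displaced element is "who" (word 1).
It is linked across 2 clause boundaries (that → Ø).
It functions as the subject of "arrived", so the gap sits immediately after word 9 ("announced").
Base order: A broker has confirmed that that nurse announced who arrived twice.

9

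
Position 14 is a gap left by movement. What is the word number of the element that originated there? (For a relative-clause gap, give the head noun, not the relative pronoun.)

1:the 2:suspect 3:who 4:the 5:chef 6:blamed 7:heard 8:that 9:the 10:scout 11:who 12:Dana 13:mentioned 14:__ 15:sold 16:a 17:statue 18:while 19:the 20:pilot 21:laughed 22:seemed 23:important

The gap at 14 is the subject of "sold", inside a relative clause.
The relative pronoun is "who" (word 11); it is bound by the head noun immediately before it.
Its filler is the head noun "scout", at word 10.

10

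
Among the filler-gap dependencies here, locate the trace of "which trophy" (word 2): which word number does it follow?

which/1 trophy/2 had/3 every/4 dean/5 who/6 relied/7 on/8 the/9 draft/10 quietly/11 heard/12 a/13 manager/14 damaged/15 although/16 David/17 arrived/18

The displaced element is "which trophy" (word 2).
It is linked across 1 clause boundary (Ø).
It functions as the direct object of "damaged", so the gap sits immediately after word 15 ("damaged").
Base order: Every dean who relied on the draft quietly had heard a manager damaged which trophy although David arrived.

15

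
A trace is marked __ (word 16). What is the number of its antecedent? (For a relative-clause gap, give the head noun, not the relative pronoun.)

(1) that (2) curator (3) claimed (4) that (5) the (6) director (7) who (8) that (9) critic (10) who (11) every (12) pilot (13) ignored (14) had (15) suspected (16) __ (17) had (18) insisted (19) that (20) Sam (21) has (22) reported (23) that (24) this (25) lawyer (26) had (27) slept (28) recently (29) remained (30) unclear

The gap at 16 is the subject of "insisted", inside a relative clause.
The relative pronoun is "who" (word 7); it is bound by the head noun immediately before it.
Its filler is the head noun "director", at word 6.

6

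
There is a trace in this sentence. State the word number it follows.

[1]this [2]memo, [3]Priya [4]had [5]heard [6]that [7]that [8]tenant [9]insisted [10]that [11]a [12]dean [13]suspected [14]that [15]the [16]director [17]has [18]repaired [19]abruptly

The displaced element is "this memo" (word 2).
It is linked across 3 clause boundaries (that → that → that).
It functions as the direct object of "repaired", so the gap sits immediately after word 18 ("repaired").
Base order: Priya had heard that that tenant insisted that a dean suspected that the director has repaired this memo abruptly.

18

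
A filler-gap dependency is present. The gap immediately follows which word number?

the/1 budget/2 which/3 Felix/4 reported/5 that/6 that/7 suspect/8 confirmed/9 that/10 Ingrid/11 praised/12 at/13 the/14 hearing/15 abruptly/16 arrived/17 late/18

12

The displaced element is "the budget" (word 2).
It is linked across 2 clause boundaries (that → that).
It functions as the direct object of "praised", so the gap sits immediately after word 12 ("praised").
Base order: Felix reported that that suspect confirmed that Ingrid praised the budget at the hearing abruptly.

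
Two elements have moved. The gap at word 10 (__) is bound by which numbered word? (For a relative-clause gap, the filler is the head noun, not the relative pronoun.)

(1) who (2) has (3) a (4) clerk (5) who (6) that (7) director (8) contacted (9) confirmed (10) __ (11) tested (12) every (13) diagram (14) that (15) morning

1

The marked gap is the subject of "tested".
Its filler is the fronted wh-phrase "who", at word 1.
(The other dependency links word 4 to a gap after word 8.)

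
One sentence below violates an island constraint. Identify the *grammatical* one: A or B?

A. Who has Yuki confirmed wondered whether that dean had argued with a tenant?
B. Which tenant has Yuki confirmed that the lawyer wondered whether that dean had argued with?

In B, the wh-phrase is extracted from inside a wh-island (introduced by "whether"), which blocks movement.
In A, the extraction path crosses only that-complement boundaries, which are transparent.
So A is grammatical.

A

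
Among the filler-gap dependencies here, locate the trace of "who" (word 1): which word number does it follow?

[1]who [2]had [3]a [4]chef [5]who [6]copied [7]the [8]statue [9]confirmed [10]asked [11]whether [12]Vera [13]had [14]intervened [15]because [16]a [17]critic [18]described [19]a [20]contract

9

The displaced element is "who" (word 1).
It is linked across 1 clause boundary (Ø).
It functions as the subject of "asked", so the gap sits immediately after word 9 ("confirmed").
Base order: A chef who copied the statue had confirmed that who asked whether Vera had intervened because a critic described a contract.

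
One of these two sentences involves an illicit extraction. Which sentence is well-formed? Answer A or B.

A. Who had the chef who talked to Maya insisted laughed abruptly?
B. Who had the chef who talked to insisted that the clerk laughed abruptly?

A

In B, the wh-phrase is extracted from inside a complex-NP island (relative clause) (introduced by "who"), which blocks movement.
In A, the extraction path crosses only that-complement boundaries, which are transparent.
So A is grammatical.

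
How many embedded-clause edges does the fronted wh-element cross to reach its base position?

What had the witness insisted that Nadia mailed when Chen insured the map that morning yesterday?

1

"what" is extracted from the object of "mailed".
Boundaries crossed, outermost first: [that] — 1 in total.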